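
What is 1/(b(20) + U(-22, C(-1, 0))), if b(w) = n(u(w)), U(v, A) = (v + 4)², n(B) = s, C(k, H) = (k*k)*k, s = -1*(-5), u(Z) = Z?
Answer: 1/329 ≈ 0.0030395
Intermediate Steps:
s = 5
C(k, H) = k³ (C(k, H) = k²*k = k³)
n(B) = 5
U(v, A) = (4 + v)²
b(w) = 5
1/(b(20) + U(-22, C(-1, 0))) = 1/(5 + (4 - 22)²) = 1/(5 + (-18)²) = 1/(5 + 324) = 1/329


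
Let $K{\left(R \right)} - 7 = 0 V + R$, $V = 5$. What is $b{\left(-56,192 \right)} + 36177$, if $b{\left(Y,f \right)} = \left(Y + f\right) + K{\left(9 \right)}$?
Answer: $36329$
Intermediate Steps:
$K{\left(R \right)} = 7 + R$ ($K{\left(R \right)} = 7 + \left(0 \cdot 5 + R\right) = 7 + \left(0 + R\right) = 7 + R$)
$b{\left(Y,f \right)} = 16 + Y + f$ ($b{\left(Y,f \right)} = \left(Y + f\right) + \left(7 + 9\right) = \left(Y + f\right) + 16 = 16 + Y + f$)
$b{\left(-56,192 \right)} + 36177 = \left(16 - 56 + 192\right) + 36177 = 152 + 36177 = 36329$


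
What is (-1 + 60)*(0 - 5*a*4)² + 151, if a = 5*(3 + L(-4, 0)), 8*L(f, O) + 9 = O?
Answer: 8297479/4 ≈ 2.0744e+6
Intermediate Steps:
L(f, O) = -9/8 + O/8
a = 75/8 (a = 5*(3 + (-9/8 + (⅛)*0)) = 5*(3 + (-9/8 + 0)) = 5*(3 - 9/8) = 5*(15/8) = 75/8 ≈ 9.3750)
(-1 + 60)*(0 - 5*a*4)² + 151 = (-1 + 60)*(0 - 5*75/8*4)² + 151 = 59*(0 - 375/8*4)² + 151 = 59*(0 - 375/2)² + 151 = 59*(-375/2)² + 151 = 59*(140625/4) + 151 = 8296875/4 + 151 = 8297479/4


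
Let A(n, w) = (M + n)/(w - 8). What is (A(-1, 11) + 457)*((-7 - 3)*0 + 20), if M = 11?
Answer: 27620/3 ≈ 9206.7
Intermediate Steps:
A(n, w) = (11 + n)/(-8 + w) (A(n, w) = (11 + n)/(w - 8) = (11 + n)/(-8 + w))
(A(-1, 11) + 457)*((-7 - 3)*0 + 20) = ((11 - 1)/(-8 + 11) + 457)*((-7 - 3)*0 + 20) = (10/3 + 457)*(-10*0 + 20) = ((1/3)*10 + 457)*(0 + 20) = (10/3 + 457)*20 = (1381/3)*20 = 27620/3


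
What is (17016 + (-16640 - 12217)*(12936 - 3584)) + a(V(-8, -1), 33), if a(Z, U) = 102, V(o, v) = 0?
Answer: -269853546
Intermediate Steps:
(17016 + (-16640 - 12217)*(12936 - 3584)) + a(V(-8, -1), 33) = (17016 + (-16640 - 12217)*(12936 - 3584)) + 102 = (17016 - 28857*9352) + 102 = (17016 - 269870664) + 102 = -269853648 + 102 = -269853546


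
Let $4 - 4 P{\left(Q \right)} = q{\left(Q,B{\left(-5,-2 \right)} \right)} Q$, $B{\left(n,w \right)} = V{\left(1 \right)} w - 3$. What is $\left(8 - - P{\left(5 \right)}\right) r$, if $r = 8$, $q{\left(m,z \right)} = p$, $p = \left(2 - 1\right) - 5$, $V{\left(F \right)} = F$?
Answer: $112$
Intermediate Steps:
$p = -4$ ($p = 1 - 5 = -4$)
$B{\left(n,w \right)} = -3 + w$ ($B{\left(n,w \right)} = 1 w - 3 = w - 3 = -3 + w$)
$q{\left(m,z \right)} = -4$
$P{\left(Q \right)} = 1 + Q$ ($P{\left(Q \right)} = 1 - \frac{\left(-4\right) Q}{4} = 1 + Q$)
$\left(8 - - P{\left(5 \right)}\right) r = \left(8 + \left(\left(1 + 5\right) - 0\right)\right) 8 = \left(8 + \left(6 + 0\right)\right) 8 = \left(8 + 6\right) 8 = 14 \cdot 8 = 112$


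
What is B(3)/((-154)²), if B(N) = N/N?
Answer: 1/23716 ≈ 4.2166e-5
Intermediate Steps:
B(N) = 1
B(3)/((-154)²) = 1/(-154)² = 1/23716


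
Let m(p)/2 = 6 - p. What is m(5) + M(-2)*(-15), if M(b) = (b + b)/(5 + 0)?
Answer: 14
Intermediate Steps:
m(p) = 12 - 2*p (m(p) = 2*(6 - p) = 12 - 2*p)
M(b) = 2*b/5 (M(b) = (2*b)/5 = (2*b)*(⅕) = 2*b/5)
m(5) + M(-2)*(-15) = (12 - 2*5) + ((⅖)*(-2))*(-15) = (12 - 10) - ⅘*(-15) = 2 + 12 = 14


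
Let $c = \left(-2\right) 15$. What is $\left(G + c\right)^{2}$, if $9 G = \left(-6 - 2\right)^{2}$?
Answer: $\frac{42436}{81} \approx 523.9$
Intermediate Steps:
$c = -30$
$G = \frac{64}{9}$ ($G = \frac{\left(-6 - 2\right)^{2}}{9} = \frac{\left(-8\right)^{2}}{9} = \frac{1}{9} \cdot 64 = \frac{64}{9} \approx 7.1111$)
$\left(G + c\right)^{2} = \left(\frac{64}{9} - 30\right)^{2} = \left(- \frac{206}{9}\right)^{2} = \frac{42436}{81}$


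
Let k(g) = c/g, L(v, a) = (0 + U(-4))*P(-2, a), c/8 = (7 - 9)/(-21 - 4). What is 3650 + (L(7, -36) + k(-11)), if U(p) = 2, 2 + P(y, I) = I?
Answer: 982834/275 ≈ 3573.9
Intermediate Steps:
P(y, I) = -2 + I
c = 16/25 (c = 8*((7 - 9)/(-21 - 4)) = 8*(-2/(-25)) = 8*(-2*(-1/25)) = 8*(2/25) = 16/25 ≈ 0.64000)
L(v, a) = -4 + 2*a (L(v, a) = (0 + 2)*(-2 + a) = 2*(-2 + a) = -4 + 2*a)
k(g) = 16/(25*g)
3650 + (L(7, -36) + k(-11)) = 3650 + ((-4 + 2*(-36)) + (16/25)/(-11)) = 3650 + ((-4 - 72) + (16/25)*(-1/11)) = 3650 + (-76 - 16/275) = 3650 - 20916/275 = 982834/275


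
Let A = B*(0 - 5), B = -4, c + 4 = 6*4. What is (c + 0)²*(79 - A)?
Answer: 23600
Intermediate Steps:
c = 20 (c = -4 + 6*4 = -4 + 24 = 20)
A = 20 (A = -4*(0 - 5) = -4*(-5) = 20)
(c + 0)²*(79 - A) = (20 + 0)²*(79 - 1*20) = 20²*(79 - 20) = 400*59 = 23600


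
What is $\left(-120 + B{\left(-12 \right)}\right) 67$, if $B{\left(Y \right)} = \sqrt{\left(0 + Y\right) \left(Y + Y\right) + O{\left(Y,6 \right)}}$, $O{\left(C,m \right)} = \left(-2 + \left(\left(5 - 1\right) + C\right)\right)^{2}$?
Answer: $-8040 + 134 \sqrt{97} \approx -6720.3$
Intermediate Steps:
$O{\left(C,m \right)} = \left(2 + C\right)^{2}$ ($O{\left(C,m \right)} = \left(-2 + \left(4 + C\right)\right)^{2} = \left(2 + C\right)^{2}$)
$B{\left(Y \right)} = \sqrt{\left(2 + Y\right)^{2} + 2 Y^{2}}$ ($B{\left(Y \right)} = \sqrt{\left(0 + Y\right) \left(Y + Y\right) + \left(2 + Y\right)^{2}} = \sqrt{Y 2 Y + \left(2 + Y\right)^{2}} = \sqrt{2 Y^{2} + \left(2 + Y\right)^{2}} = \sqrt{\left(2 + Y\right)^{2} + 2 Y^{2}}$)
$\left(-120 + B{\left(-12 \right)}\right) 67 = \left(-120 + \sqrt{\left(2 - 12\right)^{2} + 2 \left(-12\right)^{2}}\right) 67 = \left(-120 + \sqrt{\left(-10\right)^{2} + 2 \cdot 144}\right) 67 = \left(-120 + \sqrt{100 + 288}\right) 67 = \left(-120 + \sqrt{388}\right) 67 = \left(-120 + 2 \sqrt{97}\right) 67 = -8040 + 134 \sqrt{97}$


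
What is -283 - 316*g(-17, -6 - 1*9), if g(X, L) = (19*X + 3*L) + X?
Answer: 121377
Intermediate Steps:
g(X, L) = 3*L + 20*X (g(X, L) = (3*L + 19*X) + X = 3*L + 20*X)
-283 - 316*g(-17, -6 - 1*9) = -283 - 316*(3*(-6 - 1*9) + 20*(-17)) = -283 - 316*(3*(-6 - 9) - 340) = -283 - 316*(3*(-15) - 340) = -283 - 316*(-45 - 340) = -283 - 316*(-385) = -283 + 121660 = 121377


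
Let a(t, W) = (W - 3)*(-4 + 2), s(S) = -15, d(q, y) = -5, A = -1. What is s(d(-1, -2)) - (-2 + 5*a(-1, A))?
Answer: -53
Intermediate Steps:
a(t, W) = 6 - 2*W (a(t, W) = (-3 + W)*(-2) = 6 - 2*W)
s(d(-1, -2)) - (-2 + 5*a(-1, A)) = -15 - (-2 + 5*(6 - 2*(-1))) = -15 - (-2 + 5*(6 + 2)) = -15 - (-2 + 5*8) = -15 - (-2 + 40) = -15 - 1*38 = -15 - 38 = -53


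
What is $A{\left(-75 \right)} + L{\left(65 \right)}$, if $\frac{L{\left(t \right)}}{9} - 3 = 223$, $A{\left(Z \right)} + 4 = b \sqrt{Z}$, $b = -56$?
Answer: $2030 - 280 i \sqrt{3} \approx 2030.0 - 484.97 i$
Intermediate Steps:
$A{\left(Z \right)} = -4 - 56 \sqrt{Z}$
$L{\left(t \right)} = 2034$ ($L{\left(t \right)} = 27 + 9 \cdot 223 = 27 + 2007 = 2034$)
$A{\left(-75 \right)} + L{\left(65 \right)} = \left(-4 - 56 \sqrt{-75}\right) + 2034 = \left(-4 - 56 \cdot 5 i \sqrt{3}\right) + 2034 = \left(-4 - 280 i \sqrt{3}\right) + 2034 = 2030 - 280 i \sqrt{3}$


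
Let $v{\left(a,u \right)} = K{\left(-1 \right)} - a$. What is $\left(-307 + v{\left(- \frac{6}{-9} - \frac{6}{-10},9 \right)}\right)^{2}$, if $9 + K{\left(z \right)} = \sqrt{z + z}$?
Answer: $\frac{22647631}{225} - \frac{9518 i \sqrt{2}}{15} \approx 1.0066 \cdot 10^{5} - 897.37 i$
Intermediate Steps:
$K{\left(z \right)} = -9 + \sqrt{2} \sqrt{z}$ ($K{\left(z \right)} = -9 + \sqrt{z + z} = -9 + \sqrt{2 z} = -9 + \sqrt{2} \sqrt{z}$)
$v{\left(a,u \right)} = -9 - a + i \sqrt{2}$ ($v{\left(a,u \right)} = \left(-9 + \sqrt{2} \sqrt{-1}\right) - a = \left(-9 + \sqrt{2} i\right) - a = \left(-9 + i \sqrt{2}\right) - a = -9 - a + i \sqrt{2}$)
$\left(-307 + v{\left(- \frac{6}{-9} - \frac{6}{-10},9 \right)}\right)^{2} = \left(-307 - \left(9 + \frac{2}{3} + \frac{3}{5} - i \sqrt{2}\right)\right)^{2} = \left(-307 - \left(\frac{154}{15} - i \sqrt{2}\right)\right)^{2} = \left(- \frac{4759}{15} + i \sqrt{2}\right)^{2}$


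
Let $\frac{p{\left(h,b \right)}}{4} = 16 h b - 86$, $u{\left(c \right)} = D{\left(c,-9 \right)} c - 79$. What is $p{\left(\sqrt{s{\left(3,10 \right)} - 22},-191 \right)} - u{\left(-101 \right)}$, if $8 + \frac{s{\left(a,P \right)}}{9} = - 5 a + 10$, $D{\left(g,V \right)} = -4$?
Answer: $-669 - 12224 i \sqrt{139} \approx -669.0 - 1.4412 \cdot 10^{5} i$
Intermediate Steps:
$s{\left(a,P \right)} = 18 - 45 a$ ($s{\left(a,P \right)} = -72 + 9 \left(- 5 a + 10\right) = -72 + 9 \left(10 - 5 a\right) = -72 - \left(-90 + 45 a\right) = 18 - 45 a$)
$u{\left(c \right)} = -79 - 4 c$ ($u{\left(c \right)} = - 4 c - 79 = -79 - 4 c$)
$p{\left(h,b \right)} = -344 + 64 b h$ ($p{\left(h,b \right)} = 4 \left(16 h b - 86\right) = 4 \left(16 b h - 86\right) = 4 \left(-86 + 16 b h\right) = -344 + 64 b h$)
$p{\left(\sqrt{s{\left(3,10 \right)} - 22},-191 \right)} - u{\left(-101 \right)} = \left(-344 + 64 \left(-191\right) \sqrt{\left(18 - 135\right) - 22}\right) - \left(-79 - -404\right) = \left(-344 + 64 \left(-191\right) \sqrt{\left(18 - 135\right) - 22}\right) - \left(-79 + 404\right) = \left(-344 + 64 \left(-191\right) \sqrt{-117 - 22}\right) - 325 = \left(-344 + 64 \left(-191\right) \sqrt{-139}\right) - 325 = \left(-344 + 64 \left(-191\right) i \sqrt{139}\right) - 325 = \left(-344 - 12224 i \sqrt{139}\right) - 325 = -669 - 12224 i \sqrt{139}$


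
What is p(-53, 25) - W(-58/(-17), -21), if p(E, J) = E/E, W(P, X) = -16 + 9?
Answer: 8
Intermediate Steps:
W(P, X) = -7
p(E, J) = 1
p(-53, 25) - W(-58/(-17), -21) = 1 - 1*(-7) = 1 + 7 = 8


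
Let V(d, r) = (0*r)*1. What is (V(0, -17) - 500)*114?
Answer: -57000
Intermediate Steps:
V(d, r) = 0 (V(d, r) = 0*1 = 0)
(V(0, -17) - 500)*114 = (0 - 500)*114 = -500*114 = -57000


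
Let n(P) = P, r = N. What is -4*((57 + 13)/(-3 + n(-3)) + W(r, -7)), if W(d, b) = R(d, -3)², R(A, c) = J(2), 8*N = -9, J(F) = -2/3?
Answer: 404/9 ≈ 44.889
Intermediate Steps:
J(F) = -⅔ (J(F) = -2*⅓ = -⅔)
N = -9/8 (N = (⅛)*(-9) = -9/8 ≈ -1.1250)
r = -9/8 ≈ -1.1250
R(A, c) = -⅔
W(d, b) = 4/9 (W(d, b) = (-⅔)² = 4/9)
-4*((57 + 13)/(-3 + n(-3)) + W(r, -7)) = -4*((57 + 13)/(-3 - 3) + 4/9) = -4*(70/(-6) + 4/9) = -4*(70*(-⅙) + 4/9) = -4*(-35/3 + 4/9) = -4*(-101/9) = 404/9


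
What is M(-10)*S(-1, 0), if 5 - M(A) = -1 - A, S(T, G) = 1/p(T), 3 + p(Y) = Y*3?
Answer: ⅔ ≈ 0.66667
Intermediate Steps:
p(Y) = -3 + 3*Y (p(Y) = -3 + Y*3 = -3 + 3*Y)
S(T, G) = 1/(-3 + 3*T)
M(A) = 6 + A (M(A) = 5 - (-1 - A) = 5 + (1 + A) = 6 + A)
M(-10)*S(-1, 0) = (6 - 10)*(1/(3*(-1 - 1))) = -4/(3*(-2)) = -4*(-1)/(3*2) = -4*(-⅙) = ⅔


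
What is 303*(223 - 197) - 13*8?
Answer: 7774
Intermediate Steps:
303*(223 - 197) - 13*8 = 303*26 - 104 = 7878 - 104 = 7774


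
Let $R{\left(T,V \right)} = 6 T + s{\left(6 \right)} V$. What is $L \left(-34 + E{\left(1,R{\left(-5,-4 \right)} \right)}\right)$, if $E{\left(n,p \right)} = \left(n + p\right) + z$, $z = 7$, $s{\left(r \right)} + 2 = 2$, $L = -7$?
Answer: $392$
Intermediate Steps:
$s{\left(r \right)} = 0$ ($s{\left(r \right)} = -2 + 2 = 0$)
$R{\left(T,V \right)} = 6 T$ ($R{\left(T,V \right)} = 6 T + 0 V = 6 T + 0 = 6 T$)
$E{\left(n,p \right)} = 7 + n + p$ ($E{\left(n,p \right)} = \left(n + p\right) + 7 = 7 + n + p$)
$L \left(-34 + E{\left(1,R{\left(-5,-4 \right)} \right)}\right) = - 7 \left(-34 + \left(7 + 1 + 6 \left(-5\right)\right)\right) = - 7 \left(-34 + \left(7 + 1 - 30\right)\right) = - 7 \left(-34 - 22\right) = \left(-7\right) \left(-56\right) = 392$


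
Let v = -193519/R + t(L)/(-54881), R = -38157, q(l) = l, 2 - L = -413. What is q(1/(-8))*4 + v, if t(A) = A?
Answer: 19115267851/4188188634 ≈ 4.5641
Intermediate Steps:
L = 415 (L = 2 - 1*(-413) = 2 + 413 = 415)
v = 10604681084/2094094317 (v = -193519/(-38157) + 415/(-54881) = -193519*(-1/38157) + 415*(-1/54881) = 193519/38157 - 415/54881 = 10604681084/2094094317 ≈ 5.0641)
q(1/(-8))*4 + v = 4/(-8) + 10604681084/2094094317 = -⅛*4 + 10604681084/2094094317 = -½ + 10604681084/2094094317 = 19115267851/4188188634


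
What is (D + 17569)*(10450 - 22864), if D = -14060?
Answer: -43560726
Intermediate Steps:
(D + 17569)*(10450 - 22864) = (-14060 + 17569)*(10450 - 22864) = 3509*(-12414) = -43560726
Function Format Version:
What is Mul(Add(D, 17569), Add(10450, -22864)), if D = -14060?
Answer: -43560726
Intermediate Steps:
Mul(Add(D, 17569), Add(10450, -22864)) = Mul(Add(-14060, 17569), Add(10450, -22864)) = Mul(3509, -12414) = -43560726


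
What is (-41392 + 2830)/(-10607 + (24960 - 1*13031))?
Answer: -19281/661 ≈ -29.169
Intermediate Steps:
(-41392 + 2830)/(-10607 + (24960 - 1*13031)) = -38562/(-10607 + (24960 - 13031)) = -38562/(-10607 + 11929) = -38562/1322 = -38562*1/1322 = -19281/661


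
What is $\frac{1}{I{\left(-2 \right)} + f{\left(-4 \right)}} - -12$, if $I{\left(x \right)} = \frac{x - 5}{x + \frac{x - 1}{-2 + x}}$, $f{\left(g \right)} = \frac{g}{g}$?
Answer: $\frac{401}{33} \approx 12.152$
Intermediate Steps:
$f{\left(g \right)} = 1$
$I{\left(x \right)} = \frac{-5 + x}{x + \frac{-1 + x}{-2 + x}}$
$\frac{1}{I{\left(-2 \right)} + f{\left(-4 \right)}} - -12 = \frac{1}{\frac{-10 - \left(-2\right)^{2} + 7 \left(-2\right)}{1 - 2 - \left(-2\right)^{2}} + 1} - -12 = \frac{1}{\frac{-10 - 4 - 14}{1 - 2 - 4} + 1} + 12 = \frac{1}{\frac{1}{-5} \left(-28\right) + 1} + 12 = \frac{1}{\left(- \frac{1}{5}\right) \left(-28\right) + 1} + 12 = \frac{1}{\frac{28}{5} + 1} + 12 = \frac{1}{\frac{33}{5}} + 12 = \frac{5}{33} + 12 = \frac{401}{33}$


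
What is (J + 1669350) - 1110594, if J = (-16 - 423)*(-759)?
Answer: 891957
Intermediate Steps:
J = 333201 (J = -439*(-759) = 333201)
(J + 1669350) - 1110594 = (333201 + 1669350) - 1110594 = 2002551 - 1110594 = 891957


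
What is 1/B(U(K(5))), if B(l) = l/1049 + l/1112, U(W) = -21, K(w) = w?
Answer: -1166488/45381 ≈ -25.704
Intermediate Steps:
B(l) = 2161*l/1166488 (B(l) = l*(1/1049) + l*(1/1112) = l/1049 + l/1112 = 2161*l/1166488)
1/B(U(K(5))) = 1/((2161/1166488)*(-21)) = 1/(-45381/1166488) = -1166488/45381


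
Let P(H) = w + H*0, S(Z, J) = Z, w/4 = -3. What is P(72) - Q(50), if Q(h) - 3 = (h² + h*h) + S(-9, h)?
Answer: -5006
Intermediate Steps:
w = -12 (w = 4*(-3) = -12)
P(H) = -12 (P(H) = -12 + H*0 = -12 + 0 = -12)
Q(h) = -6 + 2*h² (Q(h) = 3 + ((h² + h*h) - 9) = 3 + ((h² + h²) - 9) = 3 + (2*h² - 9) = 3 + (-9 + 2*h²) = -6 + 2*h²)
P(72) - Q(50) = -12 - (-6 + 2*50²) = -12 - (-6 + 2*2500) = -12 - (-6 + 5000) = -12 - 1*4994 = -12 - 4994 = -5006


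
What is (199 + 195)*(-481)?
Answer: -189514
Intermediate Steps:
(199 + 195)*(-481) = 394*(-481) = -189514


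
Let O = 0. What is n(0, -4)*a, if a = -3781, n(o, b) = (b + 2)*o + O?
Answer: 0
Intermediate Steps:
n(o, b) = o*(2 + b) (n(o, b) = (b + 2)*o + 0 = (2 + b)*o + 0 = o*(2 + b) + 0 = o*(2 + b))
n(0, -4)*a = (0*(2 - 4))*(-3781) = (0*(-2))*(-3781) = 0*(-3781) = 0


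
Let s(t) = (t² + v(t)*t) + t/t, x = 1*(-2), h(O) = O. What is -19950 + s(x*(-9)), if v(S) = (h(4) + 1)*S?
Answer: -18005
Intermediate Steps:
x = -2
v(S) = 5*S (v(S) = (4 + 1)*S = 5*S)
s(t) = 1 + 6*t² (s(t) = (t² + (5*t)*t) + t/t = (t² + 5*t²) + 1 = 6*t² + 1 = 1 + 6*t²)
-19950 + s(x*(-9)) = -19950 + (1 + 6*(-2*(-9))²) = -19950 + (1 + 6*18²) = -19950 + (1 + 6*324) = -19950 + (1 + 1944) = -19950 + 1945 = -18005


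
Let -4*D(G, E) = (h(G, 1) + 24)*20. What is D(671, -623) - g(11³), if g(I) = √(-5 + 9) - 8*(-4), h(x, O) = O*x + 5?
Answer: -3534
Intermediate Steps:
h(x, O) = 5 + O*x
D(G, E) = -145 - 5*G (D(G, E) = -((5 + 1*G) + 24)*20/4 = -((5 + G) + 24)*20/4 = -(29 + G)*20/4 = -(580 + 20*G)/4 = -145 - 5*G)
g(I) = 34 (g(I) = √4 + 32 = 2 + 32 = 34)
D(671, -623) - g(11³) = (-145 - 5*671) - 1*34 = (-145 - 3355) - 34 = -3500 - 34 = -3534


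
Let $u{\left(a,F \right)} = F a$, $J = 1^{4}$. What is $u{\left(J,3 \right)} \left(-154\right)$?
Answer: $-462$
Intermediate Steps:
$J = 1$
$u{\left(J,3 \right)} \left(-154\right) = 3 \cdot 1 \left(-154\right) = 3 \left(-154\right) = -462$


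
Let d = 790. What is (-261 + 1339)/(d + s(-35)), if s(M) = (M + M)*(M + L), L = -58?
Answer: 539/3650 ≈ 0.14767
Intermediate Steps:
s(M) = 2*M*(-58 + M) (s(M) = (M + M)*(M - 58) = (2*M)*(-58 + M) = 2*M*(-58 + M))
(-261 + 1339)/(d + s(-35)) = (-261 + 1339)/(790 + 2*(-35)*(-58 - 35)) = 1078/(790 + 2*(-35)*(-93)) = 1078/(790 + 6510) = 1078/7300 = 1078*(1/7300) = 539/3650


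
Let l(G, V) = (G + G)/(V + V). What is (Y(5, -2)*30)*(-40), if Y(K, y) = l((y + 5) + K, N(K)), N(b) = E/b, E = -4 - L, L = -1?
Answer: 16000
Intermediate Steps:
E = -3 (E = -4 - 1*(-1) = -4 + 1 = -3)
N(b) = -3/b
l(G, V) = G/V (l(G, V) = (2*G)/((2*V)) = (2*G)*(1/(2*V)) = G/V)
Y(K, y) = -K*(5 + K + y)/3 (Y(K, y) = ((y + 5) + K)/((-3/K)) = ((5 + y) + K)*(-K/3) = (5 + K + y)*(-K/3) = -K*(5 + K + y)/3)
(Y(5, -2)*30)*(-40) = (-1/3*5*(5 + 5 - 2)*30)*(-40) = (-1/3*5*8*30)*(-40) = -40/3*30*(-40) = -400*(-40) = 16000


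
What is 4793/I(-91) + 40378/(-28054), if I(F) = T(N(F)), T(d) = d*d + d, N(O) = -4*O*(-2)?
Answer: -62827917/43928248 ≈ -1.4302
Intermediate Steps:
N(O) = 8*O
T(d) = d + d² (T(d) = d² + d = d + d²)
I(F) = 8*F*(1 + 8*F) (I(F) = (8*F)*(1 + 8*F) = 8*F*(1 + 8*F))
4793/I(-91) + 40378/(-28054) = 4793/((8*(-91)*(1 + 8*(-91)))) + 40378/(-28054) = 4793/((8*(-91)*(1 - 728))) + 40378*(-1/28054) = 4793/((8*(-91)*(-727))) - 1553/1079 = 4793/529256 - 1553/1079 = -62827917/43928248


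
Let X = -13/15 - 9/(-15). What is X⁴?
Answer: 256/50625 ≈ 0.0050568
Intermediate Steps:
X = -4/15 (X = -13*1/15 - 9*(-1/15) = -13/15 + ⅗ = -4/15 ≈ -0.26667)
X⁴ = (-4/15)⁴ = 256/50625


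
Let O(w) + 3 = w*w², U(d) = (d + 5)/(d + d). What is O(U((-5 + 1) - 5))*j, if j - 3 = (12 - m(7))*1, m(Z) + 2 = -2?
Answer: -41401/729 ≈ -56.792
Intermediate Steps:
m(Z) = -4 (m(Z) = -2 - 2 = -4)
U(d) = (5 + d)/(2*d) (U(d) = (5 + d)/((2*d)) = (5 + d)*(1/(2*d)) = (5 + d)/(2*d))
O(w) = -3 + w³ (O(w) = -3 + w*w² = -3 + w³)
j = 19 (j = 3 + (12 - 1*(-4))*1 = 3 + (12 + 4)*1 = 3 + 16*1 = 3 + 16 = 19)
O(U((-5 + 1) - 5))*j = (-3 + ((5 + ((-5 + 1) - 5))/(2*((-5 + 1) - 5)))³)*19 = (-3 + ((5 + (-4 - 5))/(2*(-4 - 5)))³)*19 = (-3 + ((½)*(5 - 9)/(-9))³)*19 = (-3 + ((½)*(-⅑)*(-4))³)*19 = (-3 + (2/9)³)*19 = (-3 + 8/729)*19 = -2179/729*19 = -41401/729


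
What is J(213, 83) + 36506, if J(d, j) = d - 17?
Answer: 36702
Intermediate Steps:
J(d, j) = -17 + d
J(213, 83) + 36506 = (-17 + 213) + 36506 = 196 + 36506 = 36702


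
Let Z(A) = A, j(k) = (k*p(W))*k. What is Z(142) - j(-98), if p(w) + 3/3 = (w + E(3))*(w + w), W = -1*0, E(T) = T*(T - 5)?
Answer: 9746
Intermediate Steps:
E(T) = T*(-5 + T)
W = 0
p(w) = -1 + 2*w*(-6 + w) (p(w) = -1 + (w + 3*(-5 + 3))*(w + w) = -1 + (w + 3*(-2))*(2*w) = -1 + (w - 6)*(2*w) = -1 + (-6 + w)*(2*w) = -1 + 2*w*(-6 + w))
j(k) = -k² (j(k) = (k*(-1 - 12*0 + 2*0²))*k = (k*(-1 + 0 + 2*0))*k = (k*(-1 + 0 + 0))*k = (k*(-1))*k = (-k)*k = -k²)
Z(142) - j(-98) = 142 - (-1)*(-98)² = 142 - (-1)*9604 = 142 - 1*(-9604) = 142 + 9604 = 9746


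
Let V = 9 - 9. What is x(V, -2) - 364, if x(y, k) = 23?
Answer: -341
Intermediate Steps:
V = 0
x(V, -2) - 364 = 23 - 364 = -341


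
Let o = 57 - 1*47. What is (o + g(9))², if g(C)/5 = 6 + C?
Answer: 7225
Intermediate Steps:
g(C) = 30 + 5*C (g(C) = 5*(6 + C) = 30 + 5*C)
o = 10 (o = 57 - 47 = 10)
(o + g(9))² = (10 + (30 + 5*9))² = (10 + (30 + 45))² = (10 + 75)² = 85² = 7225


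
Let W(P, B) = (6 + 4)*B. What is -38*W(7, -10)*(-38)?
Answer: -144400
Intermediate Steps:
W(P, B) = 10*B
-38*W(7, -10)*(-38) = -380*(-10)*(-38) = -38*(-100)*(-38) = 3800*(-38) = -144400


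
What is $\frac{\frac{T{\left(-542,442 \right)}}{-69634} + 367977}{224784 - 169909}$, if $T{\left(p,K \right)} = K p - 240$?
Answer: $\frac{12811975111}{1910582875} \approx 6.7058$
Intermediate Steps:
$T{\left(p,K \right)} = -240 + K p$
$\frac{\frac{T{\left(-542,442 \right)}}{-69634} + 367977}{224784 - 169909} = \frac{\frac{-240 + 442 \left(-542\right)}{-69634} + 367977}{224784 - 169909} = \frac{\left(-240 - 239564\right) \left(- \frac{1}{69634}\right) + 367977}{54875} = \left(\left(-239804\right) \left(- \frac{1}{69634}\right) + 367977\right) \frac{1}{54875} = \left(\frac{119902}{34817} + 367977\right) \frac{1}{54875} = \frac{12811975111}{34817} \cdot \frac{1}{54875} = \frac{12811975111}{1910582875}$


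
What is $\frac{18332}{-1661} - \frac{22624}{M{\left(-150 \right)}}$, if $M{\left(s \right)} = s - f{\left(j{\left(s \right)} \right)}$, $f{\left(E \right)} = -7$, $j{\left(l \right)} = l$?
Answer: $\frac{3177908}{21593} \approx 147.17$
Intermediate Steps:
$M{\left(s \right)} = 7 + s$ ($M{\left(s \right)} = s - -7 = s + 7 = 7 + s$)
$\frac{18332}{-1661} - \frac{22624}{M{\left(-150 \right)}} = \frac{18332}{-1661} - \frac{22624}{7 - 150} = 18332 \left(- \frac{1}{1661}\right) - \frac{22624}{-143} = - \frac{18332}{1661} - - \frac{22624}{143} = - \frac{18332}{1661} + \frac{22624}{143} = \frac{3177908}{21593}$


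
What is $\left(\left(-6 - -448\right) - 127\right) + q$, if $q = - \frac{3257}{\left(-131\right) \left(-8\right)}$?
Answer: $\frac{326863}{1048} \approx 311.89$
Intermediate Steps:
$q = - \frac{3257}{1048} \approx -3.1078$
$\left(\left(-6 - -448\right) - 127\right) + q = \left(\left(-6 - -448\right) - 127\right) - \frac{3257}{1048} = \left(\left(-6 + 448\right) - 127\right) - \frac{3257}{1048} = \left(442 - 127\right) - \frac{3257}{1048} = 315 - \frac{3257}{1048} = \frac{326863}{1048}$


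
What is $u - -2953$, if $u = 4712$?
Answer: $7665$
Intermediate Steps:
$u - -2953 = 4712 - -2953 = 4712 + 2953 = 7665$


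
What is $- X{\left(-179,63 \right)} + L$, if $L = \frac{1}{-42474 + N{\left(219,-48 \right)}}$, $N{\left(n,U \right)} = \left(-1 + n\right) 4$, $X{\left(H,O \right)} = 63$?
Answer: $- \frac{2620927}{41602} \approx -63.0$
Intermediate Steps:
$N{\left(n,U \right)} = -4 + 4 n$
$L = - \frac{1}{41602}$ ($L = \frac{1}{-42474 + \left(-4 + 4 \cdot 219\right)} = \frac{1}{-42474 + \left(-4 + 876\right)} = \frac{1}{-42474 + 872} = \frac{1}{-41602} = - \frac{1}{41602} \approx -2.4037 \cdot 10^{-5}$)
$- X{\left(-179,63 \right)} + L = \left(-1\right) 63 - \frac{1}{41602} = -63 - \frac{1}{41602} = - \frac{2620927}{41602}$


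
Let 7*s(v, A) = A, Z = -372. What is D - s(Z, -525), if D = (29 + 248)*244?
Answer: 67663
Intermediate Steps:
s(v, A) = A/7
D = 67588 (D = 277*244 = 67588)
D - s(Z, -525) = 67588 - (-525)/7 = 67588 - 1*(-75) = 67588 + 75 = 67663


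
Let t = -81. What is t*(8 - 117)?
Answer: 8829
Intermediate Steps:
t*(8 - 117) = -81*(8 - 117) = -81*(-109) = 8829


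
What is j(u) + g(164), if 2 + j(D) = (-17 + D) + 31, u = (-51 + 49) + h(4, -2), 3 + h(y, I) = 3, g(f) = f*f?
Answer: 26906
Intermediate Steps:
g(f) = f²
h(y, I) = 0 (h(y, I) = -3 + 3 = 0)
u = -2 (u = (-51 + 49) + 0 = -2 + 0 = -2)
j(D) = 12 + D (j(D) = -2 + ((-17 + D) + 31) = -2 + (14 + D) = 12 + D)
j(u) + g(164) = (12 - 2) + 164² = 10 + 26896 = 26906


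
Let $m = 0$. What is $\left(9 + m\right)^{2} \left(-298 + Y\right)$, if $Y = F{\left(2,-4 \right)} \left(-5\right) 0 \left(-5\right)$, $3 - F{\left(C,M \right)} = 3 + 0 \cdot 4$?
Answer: $-24138$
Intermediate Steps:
$F{\left(C,M \right)} = 0$ ($F{\left(C,M \right)} = 3 - \left(3 + 0 \cdot 4\right) = 3 - \left(3 + 0\right) = 3 - 3 = 0$)
$Y = 0$ ($Y = 0 \left(-5\right) 0 \left(-5\right) = 0 \cdot 0 \left(-5\right) = 0 \left(-5\right) = 0$)
$\left(9 + m\right)^{2} \left(-298 + Y\right) = \left(9 + 0\right)^{2} \left(-298 + 0\right) = 9^{2} \left(-298\right) = 81 \left(-298\right) = -24138$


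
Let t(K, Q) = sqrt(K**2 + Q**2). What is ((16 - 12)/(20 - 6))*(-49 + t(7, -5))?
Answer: -14 + 2*sqrt(74)/7 ≈ -11.542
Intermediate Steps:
((16 - 12)/(20 - 6))*(-49 + t(7, -5)) = ((16 - 12)/(20 - 6))*(-49 + sqrt(7**2 + (-5)**2)) = (4/14)*(-49 + sqrt(49 + 25)) = (4*(1/14))*(-49 + sqrt(74)) = 2*(-49 + sqrt(74))/7 = -14 + 2*sqrt(74)/7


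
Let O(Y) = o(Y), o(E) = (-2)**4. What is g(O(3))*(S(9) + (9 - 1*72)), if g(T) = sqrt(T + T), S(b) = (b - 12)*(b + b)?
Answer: -468*sqrt(2) ≈ -661.85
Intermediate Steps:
o(E) = 16
S(b) = 2*b*(-12 + b) (S(b) = (-12 + b)*(2*b) = 2*b*(-12 + b))
O(Y) = 16
g(T) = sqrt(2)*sqrt(T) (g(T) = sqrt(2*T) = sqrt(2)*sqrt(T))
g(O(3))*(S(9) + (9 - 1*72)) = (sqrt(2)*sqrt(16))*(2*9*(-12 + 9) + (9 - 1*72)) = (sqrt(2)*4)*(2*9*(-3) + (9 - 72)) = (4*sqrt(2))*(-54 - 63) = (4*sqrt(2))*(-117) = -468*sqrt(2)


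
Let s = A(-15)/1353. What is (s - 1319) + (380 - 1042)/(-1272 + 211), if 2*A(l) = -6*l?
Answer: -630841532/478511 ≈ -1318.3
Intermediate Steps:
A(l) = -3*l (A(l) = (-6*l)/2 = -3*l)
s = 15/451 (s = -3*(-15)/1353 = 45*(1/1353) = 15/451 ≈ 0.033259)
(s - 1319) + (380 - 1042)/(-1272 + 211) = (15/451 - 1319) + (380 - 1042)/(-1272 + 211) = -594854/451 - 662/(-1061) = -594854/451 - 662*(-1/1061) = -594854/451 + 662/1061 = -630841532/478511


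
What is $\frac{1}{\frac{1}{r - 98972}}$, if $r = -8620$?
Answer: $-107592$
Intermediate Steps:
$\frac{1}{\frac{1}{r - 98972}} = \frac{1}{\frac{1}{-8620 - 98972}} = \frac{1}{\frac{1}{-107592}} = \frac{1}{- \frac{1}{107592}} = -107592$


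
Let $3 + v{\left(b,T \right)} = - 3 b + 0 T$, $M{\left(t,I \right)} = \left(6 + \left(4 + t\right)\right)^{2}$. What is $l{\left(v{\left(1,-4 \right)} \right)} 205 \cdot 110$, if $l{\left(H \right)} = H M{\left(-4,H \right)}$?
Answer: $-4870800$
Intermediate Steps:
$M{\left(t,I \right)} = \left(10 + t\right)^{2}$
$v{\left(b,T \right)} = -3 - 3 b$ ($v{\left(b,T \right)} = -3 + \left(- 3 b + 0 T\right) = -3 + \left(- 3 b + 0\right) = -3 - 3 b$)
$l{\left(H \right)} = 36 H$ ($l{\left(H \right)} = H \left(10 - 4\right)^{2} = H 6^{2} = H 36 = 36 H$)
$l{\left(v{\left(1,-4 \right)} \right)} 205 \cdot 110 = 36 \left(-3 - 3\right) 205 \cdot 110 = 36 \left(-6\right) 205 \cdot 110 = \left(-216\right) 205 \cdot 110 = \left(-44280\right) 110 = -4870800$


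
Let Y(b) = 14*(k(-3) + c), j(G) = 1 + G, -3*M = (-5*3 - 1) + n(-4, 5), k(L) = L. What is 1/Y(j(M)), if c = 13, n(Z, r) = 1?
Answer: 1/140 ≈ 0.0071429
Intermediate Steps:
M = 5 (M = -((-5*3 - 1) + 1)/3 = -((-15 - 1) + 1)/3 = -(-16 + 1)/3 = -1/3*(-15) = 5)
Y(b) = 140 (Y(b) = 14*(-3 + 13) = 14*10 = 140)
1/Y(j(M)) = 1/140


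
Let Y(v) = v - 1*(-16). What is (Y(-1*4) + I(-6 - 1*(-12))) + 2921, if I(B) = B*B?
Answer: 2969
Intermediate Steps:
Y(v) = 16 + v (Y(v) = v + 16 = 16 + v)
I(B) = B²
(Y(-1*4) + I(-6 - 1*(-12))) + 2921 = ((16 - 1*4) + (-6 - 1*(-12))²) + 2921 = ((16 - 4) + (-6 + 12)²) + 2921 = (12 + 6²) + 2921 = (12 + 36) + 2921 = 48 + 2921 = 2969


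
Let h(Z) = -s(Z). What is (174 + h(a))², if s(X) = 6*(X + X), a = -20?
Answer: 171396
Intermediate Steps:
s(X) = 12*X (s(X) = 6*(2*X) = 12*X)
h(Z) = -12*Z
(174 + h(a))² = (174 - 12*(-20))² = (174 + 240)² = 414² = 171396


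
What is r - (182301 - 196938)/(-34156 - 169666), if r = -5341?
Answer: -1088627939/203822 ≈ -5341.1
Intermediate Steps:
r - (182301 - 196938)/(-34156 - 169666) = -5341 - (182301 - 196938)/(-34156 - 169666) = -5341 - (-14637)/(-203822) = -5341 - (-14637)*(-1)/203822 = -5341 - 1*14637/203822 = -5341 - 14637/203822 = -1088627939/203822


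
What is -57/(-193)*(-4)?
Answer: -228/193 ≈ -1.1813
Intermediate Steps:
-57/(-193)*(-4) = -57*(-1/193)*(-4) = (57/193)*(-4) = -228/193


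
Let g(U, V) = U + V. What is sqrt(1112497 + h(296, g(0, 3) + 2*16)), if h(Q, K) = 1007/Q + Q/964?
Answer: sqrt(1415330326297222)/35668 ≈ 1054.8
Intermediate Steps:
h(Q, K) = 1007/Q + Q/964 (h(Q, K) = 1007/Q + Q*(1/964) = 1007/Q + Q/964)
sqrt(1112497 + h(296, g(0, 3) + 2*16)) = sqrt(1112497 + (1007/296 + (1/964)*296)) = sqrt(1112497 + (1007*(1/296) + 74/241)) = sqrt(1112497 + (1007/296 + 74/241)) = sqrt(1112497 + 264591/71336) = sqrt(79361350583/71336) = sqrt(1415330326297222)/35668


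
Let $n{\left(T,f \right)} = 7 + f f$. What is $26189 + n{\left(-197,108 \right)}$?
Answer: $37860$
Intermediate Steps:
$n{\left(T,f \right)} = 7 + f^{2}$
$26189 + n{\left(-197,108 \right)} = 26189 + \left(7 + 108^{2}\right) = 26189 + \left(7 + 11664\right) = 26189 + 11671 = 37860$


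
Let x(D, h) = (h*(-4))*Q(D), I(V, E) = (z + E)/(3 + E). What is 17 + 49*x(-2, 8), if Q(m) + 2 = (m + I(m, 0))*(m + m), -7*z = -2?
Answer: -26381/3 ≈ -8793.7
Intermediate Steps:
z = 2/7 (z = -1/7*(-2) = 2/7 ≈ 0.28571)
I(V, E) = (2/7 + E)/(3 + E)
Q(m) = -2 + 2*m*(2/21 + m) (Q(m) = -2 + (m + (2/7 + 0)/(3 + 0))*(m + m) = -2 + (m + (2/7)/3)*(2*m) = -2 + (m + (1/3)*(2/7))*(2*m) = -2 + (m + 2/21)*(2*m) = -2 + (2/21 + m)*(2*m) = -2 + 2*m*(2/21 + m))
x(D, h) = -4*h*(-2 + 2*D**2 + 4*D/21) (x(D, h) = (h*(-4))*(-2 + 2*D**2 + 4*D/21) = (-4*h)*(-2 + 2*D**2 + 4*D/21) = -4*h*(-2 + 2*D**2 + 4*D/21))
17 + 49*x(-2, 8) = 17 + 49*((8/21)*8*(21 - 21*(-2)**2 - 2*(-2))) = 17 + 49*((8/21)*8*(21 - 21*4 + 4)) = 17 + 49*((8/21)*8*(21 - 84 + 4)) = 17 + 49*((8/21)*8*(-59)) = 17 + 49*(-3776/21) = 17 - 26432/3 = -26381/3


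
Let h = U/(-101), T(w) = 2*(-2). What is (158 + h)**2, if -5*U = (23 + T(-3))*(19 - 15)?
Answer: 6378577956/255025 ≈ 25012.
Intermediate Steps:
T(w) = -4
U = -76/5 (U = -(23 - 4)*(19 - 15)/5 = -19*4/5 = -1/5*76 = -76/5 ≈ -15.200)
h = 76/505 (h = -76/5/(-101) = -76/5*(-1/101) = 76/505 ≈ 0.15050)
(158 + h)**2 = (158 + 76/505)**2 = (79866/505)**2 = 6378577956/255025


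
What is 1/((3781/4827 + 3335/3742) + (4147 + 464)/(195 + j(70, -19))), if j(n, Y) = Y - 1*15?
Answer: 2908084074/88156499441 ≈ 0.032988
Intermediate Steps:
j(n, Y) = -15 + Y (j(n, Y) = Y - 15 = -15 + Y)
1/((3781/4827 + 3335/3742) + (4147 + 464)/(195 + j(70, -19))) = 1/((3781/4827 + 3335/3742) + (4147 + 464)/(195 + (-15 - 19))) = 1/((3781*(1/4827) + 3335*(1/3742)) + 4611/(195 - 34)) = 1/((3781/4827 + 3335/3742) + 4611/161) = 1/(30246547/18062634 + 4611*(1/161)) = 1/(30246547/18062634 + 4611/161) = 1/(88156499441/2908084074) = 2908084074/88156499441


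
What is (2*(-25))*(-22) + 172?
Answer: 1272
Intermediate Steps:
(2*(-25))*(-22) + 172 = -50*(-22) + 172 = 1100 + 172 = 1272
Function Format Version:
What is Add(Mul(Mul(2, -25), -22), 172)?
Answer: 1272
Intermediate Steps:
Add(Mul(Mul(2, -25), -22), 172) = Add(Mul(-50, -22), 172) = Add(1100, 172) = 1272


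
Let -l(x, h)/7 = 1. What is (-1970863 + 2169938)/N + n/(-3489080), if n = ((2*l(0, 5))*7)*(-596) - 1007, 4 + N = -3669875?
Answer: -905243325479/12804501421320 ≈ -0.070697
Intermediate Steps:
N = -3669879 (N = -4 - 3669875 = -3669879)
l(x, h) = -7 (l(x, h) = -7*1 = -7)
n = 57401 (n = ((2*(-7))*7)*(-596) - 1007 = -14*7*(-596) - 1007 = -98*(-596) - 1007 = 58408 - 1007 = 57401)
(-1970863 + 2169938)/N + n/(-3489080) = (-1970863 + 2169938)/(-3669879) + 57401/(-3489080) = 199075*(-1/3669879) + 57401*(-1/3489080) = -199075/3669879 - 57401/3489080 = -905243325479/12804501421320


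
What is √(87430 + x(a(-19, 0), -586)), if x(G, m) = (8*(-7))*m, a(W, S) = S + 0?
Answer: 7*√2454 ≈ 346.77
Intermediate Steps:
a(W, S) = S
x(G, m) = -56*m
√(87430 + x(a(-19, 0), -586)) = √(87430 - 56*(-586)) = √(87430 + 32816) = √120246 = 7*√2454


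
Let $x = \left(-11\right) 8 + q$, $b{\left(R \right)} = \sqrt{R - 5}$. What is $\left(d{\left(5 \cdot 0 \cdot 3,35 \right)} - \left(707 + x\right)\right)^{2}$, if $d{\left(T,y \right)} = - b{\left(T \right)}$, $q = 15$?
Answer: $\left(634 + i \sqrt{5}\right)^{2} \approx 4.0195 \cdot 10^{5} + 2835.0 i$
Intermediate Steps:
$b{\left(R \right)} = \sqrt{-5 + R}$
$x = -73$ ($x = \left(-11\right) 8 + 15 = -88 + 15 = -73$)
$d{\left(T,y \right)} = - \sqrt{-5 + T}$
$\left(d{\left(5 \cdot 0 \cdot 3,35 \right)} - \left(707 + x\right)\right)^{2} = \left(- \sqrt{-5 + 5 \cdot 0 \cdot 3} - 634\right)^{2} = \left(- \sqrt{-5 + 0 \cdot 3} + \left(-707 + 73\right)\right)^{2} = \left(- \sqrt{-5 + 0} - 634\right)^{2} = \left(- \sqrt{-5} - 634\right)^{2} = \left(- i \sqrt{5} - 634\right)^{2} = \left(-634 - i \sqrt{5}\right)^{2}$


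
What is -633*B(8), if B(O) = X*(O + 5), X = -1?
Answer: 8229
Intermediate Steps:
B(O) = -5 - O (B(O) = -(O + 5) = -(5 + O) = -5 - O)
-633*B(8) = -633*(-5 - 1*8) = -633*(-5 - 8) = -633*(-13) = 8229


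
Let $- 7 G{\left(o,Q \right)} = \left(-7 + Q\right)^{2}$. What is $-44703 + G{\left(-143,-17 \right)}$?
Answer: $- \frac{313497}{7} \approx -44785.0$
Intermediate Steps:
$G{\left(o,Q \right)} = - \frac{\left(-7 + Q\right)^{2}}{7}$
$-44703 + G{\left(-143,-17 \right)} = -44703 - \frac{\left(-7 - 17\right)^{2}}{7} = -44703 - \frac{\left(-24\right)^{2}}{7} = -44703 - \frac{576}{7} = - \frac{313497}{7}$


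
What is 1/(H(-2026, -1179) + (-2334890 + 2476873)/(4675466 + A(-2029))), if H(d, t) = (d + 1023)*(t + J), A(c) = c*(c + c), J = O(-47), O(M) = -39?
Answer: 12909148/15770512432775 ≈ 8.1856e-7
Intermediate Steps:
J = -39
A(c) = 2*c² (A(c) = c*(2*c) = 2*c²)
H(d, t) = (-39 + t)*(1023 + d) (H(d, t) = (d + 1023)*(t - 39) = (1023 + d)*(-39 + t) = (-39 + t)*(1023 + d))
1/(H(-2026, -1179) + (-2334890 + 2476873)/(4675466 + A(-2029))) = 1/((-39897 - 39*(-2026) + 1023*(-1179) - 2026*(-1179)) + (-2334890 + 2476873)/(4675466 + 2*(-2029)²)) = 1/((-39897 + 79014 - 1206117 + 2388654) + 141983/(4675466 + 2*4116841)) = 1/(1221654 + 141983/(4675466 + 8233682)) = 1/(1221654 + 141983/12909148) = 1/(15770512432775/12909148) = 12909148/15770512432775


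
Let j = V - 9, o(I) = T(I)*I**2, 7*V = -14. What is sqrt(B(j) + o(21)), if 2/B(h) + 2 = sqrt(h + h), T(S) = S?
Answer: sqrt((18520 - 9261*I*sqrt(22))/(2 - I*sqrt(22))) ≈ 96.233 - 0.002*I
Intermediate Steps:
V = -2 (V = (1/7)*(-14) = -2)
o(I) = I**3 (o(I) = I*I**2 = I**3)
j = -11 (j = -2 - 9 = -11)
B(h) = 2/(-2 + sqrt(2)*sqrt(h)) (B(h) = 2/(-2 + sqrt(h + h)) = 2/(-2 + sqrt(2*h)) = 2/(-2 + sqrt(2)*sqrt(h)))
sqrt(B(j) + o(21)) = sqrt(2/(-2 + sqrt(2)*sqrt(-11)) + 21**3) = sqrt(2/(-2 + sqrt(2)*(I*sqrt(11))) + 9261) = sqrt(2/(-2 + I*sqrt(22)) + 9261) = sqrt(9261 + 2/(-2 + I*sqrt(22)))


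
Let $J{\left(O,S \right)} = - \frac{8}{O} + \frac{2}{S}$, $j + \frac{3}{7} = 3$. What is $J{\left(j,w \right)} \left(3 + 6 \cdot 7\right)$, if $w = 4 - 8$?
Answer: $- \frac{325}{2} \approx -162.5$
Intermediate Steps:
$j = \frac{18}{7}$ ($j = - \frac{3}{7} + 3 = \frac{18}{7} \approx 2.5714$)
$w = -4$ ($w = 4 - 8 = -4$)
$J{\left(j,w \right)} \left(3 + 6 \cdot 7\right) = \left(- \frac{8}{\frac{18}{7}} + \frac{2}{-4}\right) \left(3 + 6 \cdot 7\right) = \left(\left(-8\right) \frac{7}{18} + 2 \left(- \frac{1}{4}\right)\right) \left(3 + 42\right) = \left(- \frac{28}{9} - \frac{1}{2}\right) 45 = \left(- \frac{65}{18}\right) 45 = - \frac{325}{2}$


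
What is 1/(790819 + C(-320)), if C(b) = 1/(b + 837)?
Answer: 517/408853424 ≈ 1.2645e-6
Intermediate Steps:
C(b) = 1/(837 + b)
1/(790819 + C(-320)) = 1/(790819 + 1/(837 - 320)) = 1/(790819 + 1/517) = 1/(408853424/517) = 517/408853424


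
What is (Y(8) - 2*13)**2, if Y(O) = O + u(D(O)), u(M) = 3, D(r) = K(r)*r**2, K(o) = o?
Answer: 225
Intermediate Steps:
D(r) = r**3 (D(r) = r*r**2 = r**3)
Y(O) = 3 + O (Y(O) = O + 3 = 3 + O)
(Y(8) - 2*13)**2 = ((3 + 8) - 2*13)**2 = (11 - 26)**2 = (-15)**2 = 225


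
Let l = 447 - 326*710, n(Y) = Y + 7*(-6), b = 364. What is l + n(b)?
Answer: -230691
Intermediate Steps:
n(Y) = -42 + Y (n(Y) = Y - 42 = -42 + Y)
l = -231013 (l = 447 - 231460 = -231013)
l + n(b) = -231013 + (-42 + 364) = -231013 + 322 = -230691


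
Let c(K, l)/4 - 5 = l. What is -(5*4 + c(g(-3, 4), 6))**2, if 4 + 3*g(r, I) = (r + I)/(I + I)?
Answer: -4096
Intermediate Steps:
g(r, I) = -4/3 + (I + r)/(6*I) (g(r, I) = -4/3 + ((r + I)/(I + I))/3 = -4/3 + ((I + r)/((2*I)))/3 = -4/3 + ((I + r)*(1/(2*I)))/3 = -4/3 + ((I + r)/(2*I))/3 = -4/3 + (I + r)/(6*I))
c(K, l) = 20 + 4*l
-(5*4 + c(g(-3, 4), 6))**2 = -(5*4 + (20 + 4*6))**2 = -(20 + (20 + 24))**2 = -(20 + 44)**2 = -1*64**2 = -1*4096 = -4096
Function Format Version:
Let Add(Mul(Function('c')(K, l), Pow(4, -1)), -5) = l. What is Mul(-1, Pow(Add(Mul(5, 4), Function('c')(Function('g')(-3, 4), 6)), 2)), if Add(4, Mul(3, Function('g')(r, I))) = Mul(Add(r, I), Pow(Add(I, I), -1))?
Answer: -4096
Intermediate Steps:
Function('g')(r, I) = Add(Rational(-4, 3), Mul(Rational(1, 6), Pow(I, -1), Add(I, r))) (Function('g')(r, I) = Add(Rational(-4, 3), Mul(Rational(1, 3), Mul(Add(r, I), Pow(Add(I, I), -1)))) = Add(Rational(-4, 3), Mul(Rational(1, 3), Mul(Add(I, r), Pow(Mul(2, I), -1)))) = Add(Rational(-4, 3), Mul(Rational(1, 3), Mul(Add(I, r), Mul(Rational(1, 2), Pow(I, -1))))) = Add(Rational(-4, 3), Mul(Rational(1, 3), Mul(Rational(1, 2), Pow(I, -1), Add(I, r)))) = Add(Rational(-4, 3), Mul(Rational(1, 6), Pow(I, -1), Add(I, r))))
Function('c')(K, l) = Add(20, Mul(4, l))
Mul(-1, Pow(Add(Mul(5, 4), Function('c')(Function('g')(-3, 4), 6)), 2)) = Mul(-1, Pow(Add(Mul(5, 4), Add(20, Mul(4, 6))), 2)) = Mul(-1, Pow(Add(20, Add(20, 24)), 2)) = Mul(-1, Pow(Add(20, 44), 2)) = Mul(-1, Pow(64, 2)) = Mul(-1, 4096) = -4096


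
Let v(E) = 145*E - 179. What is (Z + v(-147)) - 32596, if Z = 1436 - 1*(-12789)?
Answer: -39865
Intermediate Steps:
v(E) = -179 + 145*E
Z = 14225 (Z = 1436 + 12789 = 14225)
(Z + v(-147)) - 32596 = (14225 + (-179 + 145*(-147))) - 32596 = (14225 + (-179 - 21315)) - 32596 = (14225 - 21494) - 32596 = -7269 - 32596 = -39865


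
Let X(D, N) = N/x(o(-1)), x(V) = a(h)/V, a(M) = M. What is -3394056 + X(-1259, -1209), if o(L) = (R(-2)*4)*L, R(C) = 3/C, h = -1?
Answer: -3386802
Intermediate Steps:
o(L) = -6*L (o(L) = ((3/(-2))*4)*L = ((3*(-½))*4)*L = (-3/2*4)*L = -6*L)
x(V) = -1/V
X(D, N) = -6*N (X(D, N) = N/((-1/((-6*(-1))))) = N/((-1/6)) = N/((-1*⅙)) = N/(-⅙) = N*(-6) = -6*N)
-3394056 + X(-1259, -1209) = -3394056 - 6*(-1209) = -3394056 + 7254 = -3386802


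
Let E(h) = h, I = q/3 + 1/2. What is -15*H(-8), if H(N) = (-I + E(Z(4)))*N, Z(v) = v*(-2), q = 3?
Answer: -1140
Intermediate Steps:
Z(v) = -2*v
I = 3/2 (I = 3/3 + 1/2 = 3*(⅓) + 1*(½) = 1 + ½ = 3/2 ≈ 1.5000)
H(N) = -19*N/2 (H(N) = (-1*3/2 - 2*4)*N = (-3/2 - 8)*N = -19*N/2)
-15*H(-8) = -(-285)*(-8)/2 = -15*76 = -1140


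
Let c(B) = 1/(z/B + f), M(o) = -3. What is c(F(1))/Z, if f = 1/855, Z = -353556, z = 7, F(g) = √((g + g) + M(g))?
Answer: 95*I*(-5985 + I)/1407161758184 ≈ -6.7512e-11 - 4.0406e-7*I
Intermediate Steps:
F(g) = √(-3 + 2*g) (F(g) = √((g + g) - 3) = √(2*g - 3) = √(-3 + 2*g))
f = 1/855 ≈ 0.0011696
c(B) = 1/(1/855 + 7/B) (c(B) = 1/(7/B + 1/855) = 1/(1/855 + 7/B))
c(F(1))/Z = (855*√(-3 + 2*1)/(5985 + √(-3 + 2*1)))/(-353556) = (855*√(-3 + 2)/(5985 + √(-3 + 2)))*(-1/353556) = (855*√(-1)/(5985 + √(-1)))*(-1/353556) = (855*I/(5985 + I))*(-1/353556) = (855*I*((5985 - I)/35820226))*(-1/353556) = (855*I*(5985 - I)/35820226)*(-1/353556) = -95*I*(5985 - I)/1407161758184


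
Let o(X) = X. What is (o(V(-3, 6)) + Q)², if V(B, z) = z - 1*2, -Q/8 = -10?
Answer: 7056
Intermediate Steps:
Q = 80 (Q = -8*(-10) = 80)
V(B, z) = -2 + z (V(B, z) = z - 2 = -2 + z)
(o(V(-3, 6)) + Q)² = ((-2 + 6) + 80)² = (4 + 80)² = 84² = 7056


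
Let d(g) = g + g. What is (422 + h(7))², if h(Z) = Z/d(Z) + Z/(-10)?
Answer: 4447881/25 ≈ 1.7792e+5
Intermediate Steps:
d(g) = 2*g
h(Z) = ½ - Z/10 (h(Z) = Z/((2*Z)) + Z/(-10) = Z*(1/(2*Z)) + Z*(-⅒) = ½ - Z/10)
(422 + h(7))² = (422 + (½ - ⅒*7))² = (422 + (½ - 7/10))² = (422 - ⅕)² = (2109/5)² = 4447881/25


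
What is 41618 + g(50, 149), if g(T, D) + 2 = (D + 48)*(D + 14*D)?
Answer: 481911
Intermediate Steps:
g(T, D) = -2 + 15*D*(48 + D) (g(T, D) = -2 + (D + 48)*(D + 14*D) = -2 + (48 + D)*(15*D) = -2 + 15*D*(48 + D))
41618 + g(50, 149) = 41618 + (-2 + 15*149**2 + 720*149) = 41618 + (-2 + 15*22201 + 107280) = 41618 + (-2 + 333015 + 107280) = 41618 + 440293 = 481911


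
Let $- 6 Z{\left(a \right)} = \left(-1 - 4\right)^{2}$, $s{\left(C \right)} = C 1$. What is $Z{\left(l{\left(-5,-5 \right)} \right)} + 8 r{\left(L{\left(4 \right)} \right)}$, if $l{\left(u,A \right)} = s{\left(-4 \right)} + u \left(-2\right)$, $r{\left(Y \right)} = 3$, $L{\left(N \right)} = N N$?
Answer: $\frac{119}{6} \approx 19.833$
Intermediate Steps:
$s{\left(C \right)} = C$
$L{\left(N \right)} = N^{2}$
$l{\left(u,A \right)} = -4 - 2 u$ ($l{\left(u,A \right)} = -4 + u \left(-2\right) = -4 - 2 u$)
$Z{\left(a \right)} = - \frac{25}{6}$ ($Z{\left(a \right)} = - \frac{\left(-1 - 4\right)^{2}}{6} = - \frac{\left(-5\right)^{2}}{6} = \left(- \frac{1}{6}\right) 25 = - \frac{25}{6}$)
$Z{\left(l{\left(-5,-5 \right)} \right)} + 8 r{\left(L{\left(4 \right)} \right)} = - \frac{25}{6} + 8 \cdot 3 = - \frac{25}{6} + 24 = \frac{119}{6}$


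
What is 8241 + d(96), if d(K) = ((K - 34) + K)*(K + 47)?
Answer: 30835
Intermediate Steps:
d(K) = (-34 + 2*K)*(47 + K) (d(K) = ((-34 + K) + K)*(47 + K) = (-34 + 2*K)*(47 + K))
8241 + d(96) = 8241 + (-1598 + 2*96² + 60*96) = 8241 + (-1598 + 2*9216 + 5760) = 8241 + (-1598 + 18432 + 5760) = 8241 + 22594 = 30835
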